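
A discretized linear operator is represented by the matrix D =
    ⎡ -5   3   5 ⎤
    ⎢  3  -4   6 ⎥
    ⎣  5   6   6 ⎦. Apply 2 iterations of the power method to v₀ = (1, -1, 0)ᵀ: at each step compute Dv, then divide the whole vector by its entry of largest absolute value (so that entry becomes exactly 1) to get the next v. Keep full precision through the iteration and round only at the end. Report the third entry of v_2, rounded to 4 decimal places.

0.0690

Dv0 = (-8.00000, 7.00000, -1.00000); divide by -8.00000 → v1 = (1.00000, -0.87500, 0.12500)
Dv1 = (-7.00000, 7.25000, 0.50000); divide by 7.25000 → v2 = (-0.96552, 1.00000, 0.06897)
Requested entry of v2: -4/-58 = 0.0690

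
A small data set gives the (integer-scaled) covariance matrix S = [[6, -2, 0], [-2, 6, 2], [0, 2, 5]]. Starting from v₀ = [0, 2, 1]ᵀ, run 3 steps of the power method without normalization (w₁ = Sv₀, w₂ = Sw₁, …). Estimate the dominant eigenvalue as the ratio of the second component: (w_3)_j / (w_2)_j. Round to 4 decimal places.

λ ≈ 8.2727

w1 = Sv₀ = (6·0 + (-2)·2 + 0·1; (-2)·0 + 6·2 + 2·1; 0·0 + 2·2 + 5·1) = (-4, 14, 9)
w2 = Sw1 = (6·(-4) + (-2)·14 + 0·9; (-2)·(-4) + 6·14 + 2·9; 0·(-4) + 2·14 + 5·9) = (-52, 110, 73)
w3 = Sw2 = (-532, 910, 585)
Ratio at component: 910 / 110 = 8.2727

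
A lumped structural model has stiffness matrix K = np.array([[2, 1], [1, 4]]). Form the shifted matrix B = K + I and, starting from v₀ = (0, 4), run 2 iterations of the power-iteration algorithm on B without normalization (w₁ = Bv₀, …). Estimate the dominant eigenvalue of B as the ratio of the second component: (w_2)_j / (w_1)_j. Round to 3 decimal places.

B = K + I has rows (3, 1); (1, 5)
w1 = Bv₀ = (3·0 + 1·4; 1·0 + 5·4) = (4, 20)
w2 = Bw1 = (3·4 + 1·20; 1·4 + 5·20) = (32, 104)
Ratio: 104/20 = 5.200

μ ≈ 5.200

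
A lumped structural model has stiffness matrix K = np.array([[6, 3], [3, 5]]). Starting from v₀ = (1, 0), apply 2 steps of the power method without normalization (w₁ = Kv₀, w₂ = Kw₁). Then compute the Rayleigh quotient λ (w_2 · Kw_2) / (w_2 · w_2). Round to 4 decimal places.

w1 = Kv₀ = (6·1 + 3·0; 3·1 + 5·0) = (6, 3)
w2 = Kw1 = (6·6 + 3·3; 3·6 + 5·3) = (45, 33)
Kw2 = (369, 300)
w2·Kw2 = 45·369 + 33·300 = 26505; w2·w2 = 45·45 + 33·33 = 3114
λ ≈ 26505/3114 = 8.5116

8.5116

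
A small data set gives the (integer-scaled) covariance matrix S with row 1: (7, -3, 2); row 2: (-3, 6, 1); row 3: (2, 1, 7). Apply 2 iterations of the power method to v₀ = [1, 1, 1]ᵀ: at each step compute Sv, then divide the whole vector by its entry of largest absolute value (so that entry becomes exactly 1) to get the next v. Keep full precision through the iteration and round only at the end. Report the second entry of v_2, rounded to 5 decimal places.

0.18605

Sv0 = (6.000000, 4.000000, 10.000000); divide by 10.000000 → v1 = (0.600000, 0.400000, 1.000000)
Sv1 = (5.000000, 1.600000, 8.600000); divide by 8.600000 → v2 = (0.581395, 0.186047, 1.000000)
Requested entry of v2: 16/86 = 0.18605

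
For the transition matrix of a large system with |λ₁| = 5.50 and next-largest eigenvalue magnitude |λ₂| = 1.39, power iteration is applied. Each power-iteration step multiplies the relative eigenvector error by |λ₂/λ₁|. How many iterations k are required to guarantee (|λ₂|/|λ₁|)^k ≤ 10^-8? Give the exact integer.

14

|λ₂/λ₁| = 1.39/5.50 = 0.25273
Need k ≥ ln(10^-8) / ln(0.25273) = -18.4207 / -1.3754 ≈ 13.393
Smallest integer k satisfying the bound: 14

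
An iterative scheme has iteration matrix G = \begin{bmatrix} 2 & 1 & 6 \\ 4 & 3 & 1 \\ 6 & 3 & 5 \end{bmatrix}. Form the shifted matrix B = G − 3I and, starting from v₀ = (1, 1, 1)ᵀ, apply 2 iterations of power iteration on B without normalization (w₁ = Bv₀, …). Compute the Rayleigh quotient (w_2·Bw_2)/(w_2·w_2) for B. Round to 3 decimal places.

B = G − 3I has rows (-1, 1, 6); (4, 0, 1); (6, 3, 2)
w1 = Bv₀ = ((-1)·1 + 1·1 + 6·1; 4·1 + 0·1 + 1·1; 6·1 + 3·1 + 2·1) = (6, 5, 11)
w2 = Bw1 = ((-1)·6 + 1·5 + 6·11; 4·6 + 0·5 + 1·11; 6·6 + 3·5 + 2·11) = (65, 35, 73)
Bw2 = (408, 333, 641)
w2·Bw2 = 84968; w2·w2 = 10779; μ ≈ 84968/10779 = 7.883

μ ≈ 7.883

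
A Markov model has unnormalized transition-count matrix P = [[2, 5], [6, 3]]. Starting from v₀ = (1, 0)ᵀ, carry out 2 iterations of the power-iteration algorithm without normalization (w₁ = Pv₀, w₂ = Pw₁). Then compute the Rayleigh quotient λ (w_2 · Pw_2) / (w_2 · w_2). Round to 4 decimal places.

7.8949

w1 = Pv₀ = (2, 6)
w2 = Pw1 = (34, 30)
Pw2 = (218, 294)
w2·Pw2 = 34·218 + 30·294 = 16232; w2·w2 = 34·34 + 30·30 = 2056
λ ≈ 16232/2056 = 7.8949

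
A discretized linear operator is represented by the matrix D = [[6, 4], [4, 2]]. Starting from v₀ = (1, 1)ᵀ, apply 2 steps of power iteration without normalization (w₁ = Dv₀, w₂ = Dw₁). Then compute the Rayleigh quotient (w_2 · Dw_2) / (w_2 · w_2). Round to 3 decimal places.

λ ≈ 8.472

w1 = Dv₀ = (6·1 + 4·1; 4·1 + 2·1) = (10, 6)
w2 = Dw1 = (6·10 + 4·6; 4·10 + 2·6) = (84, 52)
Dw2 = (712, 440)
w2·Dw2 = 84·712 + 52·440 = 82688; w2·w2 = 84·84 + 52·52 = 9760
λ ≈ 82688/9760 = 8.472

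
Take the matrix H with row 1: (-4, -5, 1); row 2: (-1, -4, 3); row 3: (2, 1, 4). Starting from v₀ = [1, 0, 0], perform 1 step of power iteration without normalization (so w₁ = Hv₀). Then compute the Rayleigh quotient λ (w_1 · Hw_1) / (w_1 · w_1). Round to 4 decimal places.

-5.1429

w1 = Hv₀ = (-4, -1, 2)
Hw1 = (23, 14, -1)
w1·Hw1 = (-4)·23 + (-1)·14 + 2·(-1) = -108; w1·w1 = (-4)·(-4) + (-1)·(-1) + 2·2 = 21
λ ≈ -108/21 = -5.1429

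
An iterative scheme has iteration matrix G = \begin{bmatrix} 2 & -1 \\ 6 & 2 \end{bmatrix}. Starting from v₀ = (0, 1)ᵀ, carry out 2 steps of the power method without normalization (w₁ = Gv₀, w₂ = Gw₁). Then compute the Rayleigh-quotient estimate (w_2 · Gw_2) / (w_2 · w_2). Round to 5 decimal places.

w1 = Gv₀ = (2·0 + (-1)·1; 6·0 + 2·1) = (-1, 2)
w2 = Gw1 = (2·(-1) + (-1)·2; 6·(-1) + 2·2) = (-4, -2)
Gw2 = (-6, -28)
w2·Gw2 = (-4)·(-6) + (-2)·(-28) = 80; w2·w2 = (-4)·(-4) + (-2)·(-2) = 20
λ ≈ 80/20 = 4.00000

λ ≈ 4.00000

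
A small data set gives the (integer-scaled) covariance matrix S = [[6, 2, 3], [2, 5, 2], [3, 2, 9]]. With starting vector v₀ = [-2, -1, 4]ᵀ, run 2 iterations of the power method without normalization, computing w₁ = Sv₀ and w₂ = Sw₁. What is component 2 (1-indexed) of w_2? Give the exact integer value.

47

w1 = Sv₀ = (6·(-2) + 2·(-1) + 3·4; 2·(-2) + 5·(-1) + 2·4; 3·(-2) + 2·(-1) + 9·4) = (-2, -1, 28)
w2 = Sw1 = (6·(-2) + 2·(-1) + 3·28; 2·(-2) + 5·(-1) + 2·28; 3·(-2) + 2·(-1) + 9·28) = (70, 47, 244)
The requested component of w2 is 47.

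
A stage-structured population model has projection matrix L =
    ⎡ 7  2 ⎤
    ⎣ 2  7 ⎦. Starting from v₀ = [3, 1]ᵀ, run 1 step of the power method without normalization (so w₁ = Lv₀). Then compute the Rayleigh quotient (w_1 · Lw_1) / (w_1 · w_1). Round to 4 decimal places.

w1 = Lv₀ = (23, 13)
Lw1 = (187, 137)
w1·Lw1 = 23·187 + 13·137 = 6082; w1·w1 = 23·23 + 13·13 = 698
λ ≈ 6082/698 = 8.7135

λ ≈ 8.7135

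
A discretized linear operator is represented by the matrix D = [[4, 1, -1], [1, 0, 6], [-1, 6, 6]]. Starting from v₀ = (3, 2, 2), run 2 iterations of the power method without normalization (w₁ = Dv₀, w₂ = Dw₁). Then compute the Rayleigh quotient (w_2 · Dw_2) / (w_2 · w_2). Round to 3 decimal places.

w1 = Dv₀ = (4·3 + 1·2 + (-1)·2; 1·3 + 0·2 + 6·2; (-1)·3 + 6·2 + 6·2) = (12, 15, 21)
w2 = Dw1 = (4·12 + 1·15 + (-1)·21; 1·12 + 0·15 + 6·21; (-1)·12 + 6·15 + 6·21) = (42, 138, 204)
Dw2 = (102, 1266, 2010)
w2·Dw2 = 42·102 + 138·1266 + 204·2010 = 589032; w2·w2 = 42·42 + 138·138 + 204·204 = 62424
λ ≈ 589032/62424 = 9.436

λ ≈ 9.436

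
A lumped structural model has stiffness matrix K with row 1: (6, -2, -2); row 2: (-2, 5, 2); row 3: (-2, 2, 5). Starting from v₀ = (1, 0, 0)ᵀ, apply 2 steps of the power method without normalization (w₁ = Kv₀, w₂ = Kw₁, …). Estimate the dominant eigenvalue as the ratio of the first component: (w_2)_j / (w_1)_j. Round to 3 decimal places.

w1 = Kv₀ = (6, -2, -2)
w2 = Kw1 = (44, -26, -26)
Ratio at component: 44 / 6 = 7.333

λ ≈ 7.333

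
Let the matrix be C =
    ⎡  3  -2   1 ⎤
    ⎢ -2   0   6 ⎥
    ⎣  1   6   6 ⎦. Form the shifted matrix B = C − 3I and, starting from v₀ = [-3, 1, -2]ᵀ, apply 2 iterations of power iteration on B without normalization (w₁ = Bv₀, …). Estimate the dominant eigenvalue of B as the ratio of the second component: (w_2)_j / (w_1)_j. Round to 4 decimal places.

B = C − 3I has rows (0, -2, 1); (-2, -3, 6); (1, 6, 3)
w1 = Bv₀ = (0·(-3) + (-2)·1 + 1·(-2); (-2)·(-3) + (-3)·1 + 6·(-2); 1·(-3) + 6·1 + 3·(-2)) = (-4, -9, -3)
w2 = Bw1 = (0·(-4) + (-2)·(-9) + 1·(-3); (-2)·(-4) + (-3)·(-9) + 6·(-3); 1·(-4) + 6·(-9) + 3·(-3)) = (15, 17, -67)
Ratio: 17/-9 = -1.8889

-1.8889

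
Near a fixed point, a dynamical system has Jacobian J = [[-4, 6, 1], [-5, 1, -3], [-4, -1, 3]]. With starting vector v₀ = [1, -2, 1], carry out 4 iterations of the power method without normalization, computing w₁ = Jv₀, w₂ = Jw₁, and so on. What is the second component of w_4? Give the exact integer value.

w1 = Jv₀ = (-15, -10, 1)
w2 = Jw1 = (1, 62, 73)
w3 = Jw2 = (441, -162, 153)
w4 = Jw3 = (-2583, -2826, -1143)
The requested component of w4 is -2826.

-2826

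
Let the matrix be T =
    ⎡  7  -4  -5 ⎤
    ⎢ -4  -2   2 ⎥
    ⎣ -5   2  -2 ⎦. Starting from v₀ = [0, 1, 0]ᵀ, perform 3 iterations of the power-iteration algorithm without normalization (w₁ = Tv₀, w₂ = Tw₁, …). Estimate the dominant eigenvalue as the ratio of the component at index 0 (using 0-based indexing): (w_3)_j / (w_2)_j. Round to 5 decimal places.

12.20000

w1 = Tv₀ = (7·0 + (-4)·1 + (-5)·0; (-4)·0 + (-2)·1 + 2·0; (-5)·0 + 2·1 + (-2)·0) = (-4, -2, 2)
w2 = Tw1 = (7·(-4) + (-4)·(-2) + (-5)·2; (-4)·(-4) + (-2)·(-2) + 2·2; (-5)·(-4) + 2·(-2) + (-2)·2) = (-30, 24, 12)
w3 = Tw2 = (-366, 96, 174)
Ratio at component: -366 / -30 = 12.20000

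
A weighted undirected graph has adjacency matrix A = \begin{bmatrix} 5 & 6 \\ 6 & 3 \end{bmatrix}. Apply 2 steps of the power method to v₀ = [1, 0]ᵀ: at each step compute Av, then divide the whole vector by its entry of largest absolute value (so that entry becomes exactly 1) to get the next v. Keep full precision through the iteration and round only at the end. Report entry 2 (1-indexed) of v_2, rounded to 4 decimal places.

Av0 = (5.00000, 6.00000); divide by 6.00000 → v1 = (0.83333, 1.00000)
Av1 = (10.16667, 8.00000); divide by 10.16667 → v2 = (1.00000, 0.78689)
Requested entry of v2: 48/61 = 0.7869

0.7869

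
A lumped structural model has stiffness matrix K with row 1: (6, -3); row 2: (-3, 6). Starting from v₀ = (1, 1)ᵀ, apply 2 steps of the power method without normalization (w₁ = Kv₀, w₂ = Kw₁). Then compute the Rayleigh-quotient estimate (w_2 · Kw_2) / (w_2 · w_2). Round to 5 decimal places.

3.00000

w1 = Kv₀ = (3, 3)
w2 = Kw1 = (9, 9)
Kw2 = (27, 27)
w2·Kw2 = 9·27 + 9·27 = 486; w2·w2 = 9·9 + 9·9 = 162
λ ≈ 486/162 = 3.00000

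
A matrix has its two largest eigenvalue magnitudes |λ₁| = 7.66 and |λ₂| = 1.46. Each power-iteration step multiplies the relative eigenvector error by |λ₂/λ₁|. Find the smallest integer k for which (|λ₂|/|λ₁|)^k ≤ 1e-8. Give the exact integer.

12

|λ₂/λ₁| = 1.46/7.66 = 0.19060
Need k ≥ ln(1e-8) / ln(0.19060) = -18.4207 / -1.6576 ≈ 11.113
Smallest integer k satisfying the bound: 12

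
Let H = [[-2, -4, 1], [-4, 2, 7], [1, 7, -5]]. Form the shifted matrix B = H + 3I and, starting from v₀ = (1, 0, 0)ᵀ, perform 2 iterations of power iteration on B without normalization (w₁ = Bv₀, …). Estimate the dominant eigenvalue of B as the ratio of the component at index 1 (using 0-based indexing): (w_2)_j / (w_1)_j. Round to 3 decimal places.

B = H + 3I has rows (1, -4, 1); (-4, 5, 7); (1, 7, -2)
w1 = Bv₀ = (1·1 + (-4)·0 + 1·0; (-4)·1 + 5·0 + 7·0; 1·1 + 7·0 + (-2)·0) = (1, -4, 1)
w2 = Bw1 = (1·1 + (-4)·(-4) + 1·1; (-4)·1 + 5·(-4) + 7·1; 1·1 + 7·(-4) + (-2)·1) = (18, -17, -29)
Ratio: -17/-4 = 4.250

4.250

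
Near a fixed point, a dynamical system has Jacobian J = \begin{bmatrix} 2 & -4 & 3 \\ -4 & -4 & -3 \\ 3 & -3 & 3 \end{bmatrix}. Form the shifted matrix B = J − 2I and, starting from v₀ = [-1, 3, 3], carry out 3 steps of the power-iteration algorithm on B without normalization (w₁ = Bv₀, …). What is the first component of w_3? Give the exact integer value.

-555

B = J − 2I has rows (0, -4, 3); (-4, -6, -3); (3, -3, 1)
w1 = Bv₀ = (0·(-1) + (-4)·3 + 3·3; (-4)·(-1) + (-6)·3 + (-3)·3; 3·(-1) + (-3)·3 + 1·3) = (-3, -23, -9)
w2 = Bw1 = (0·(-3) + (-4)·(-23) + 3·(-9); (-4)·(-3) + (-6)·(-23) + (-3)·(-9); 3·(-3) + (-3)·(-23) + 1·(-9)) = (65, 177, 51)
w3 = Bw2 = (-555, -1475, -285)
Requested component of w3: -555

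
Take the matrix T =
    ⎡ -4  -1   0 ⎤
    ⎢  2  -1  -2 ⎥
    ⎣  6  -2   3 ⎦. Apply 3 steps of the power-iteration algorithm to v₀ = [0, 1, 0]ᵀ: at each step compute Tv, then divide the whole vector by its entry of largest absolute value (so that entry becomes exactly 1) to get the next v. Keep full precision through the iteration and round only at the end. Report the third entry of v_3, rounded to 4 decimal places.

Tv0 = (-1.00000, -1.00000, -2.00000); divide by -2.00000 → v1 = (0.50000, 0.50000, 1.00000)
Tv1 = (-2.50000, -1.50000, 5.00000); divide by 5.00000 → v2 = (-0.50000, -0.30000, 1.00000)
Tv2 = (2.30000, -2.70000, 0.60000); divide by -2.70000 → v3 = (-0.85185, 1.00000, -0.22222)
Requested entry of v3: -6/27 = -0.2222

-0.2222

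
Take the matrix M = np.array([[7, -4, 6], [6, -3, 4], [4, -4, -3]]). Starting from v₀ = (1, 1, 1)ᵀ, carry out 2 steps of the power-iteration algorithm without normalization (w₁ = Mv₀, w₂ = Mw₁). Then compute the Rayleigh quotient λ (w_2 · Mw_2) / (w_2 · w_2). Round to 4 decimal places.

λ ≈ 3.3729

w1 = Mv₀ = (9, 7, -3)
w2 = Mw1 = (17, 21, 17)
Mw2 = (137, 107, -67)
w2·Mw2 = 17·137 + 21·107 + 17·(-67) = 3437; w2·w2 = 17·17 + 21·21 + 17·17 = 1019
λ ≈ 3437/1019 = 3.3729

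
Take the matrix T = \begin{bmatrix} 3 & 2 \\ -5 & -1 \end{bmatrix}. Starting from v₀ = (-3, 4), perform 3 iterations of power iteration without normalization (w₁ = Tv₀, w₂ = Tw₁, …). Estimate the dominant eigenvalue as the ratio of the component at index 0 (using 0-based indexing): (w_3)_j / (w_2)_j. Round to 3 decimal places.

λ ≈ 2.368

w1 = Tv₀ = (3·(-3) + 2·4; (-5)·(-3) + (-1)·4) = (-1, 11)
w2 = Tw1 = (3·(-1) + 2·11; (-5)·(-1) + (-1)·11) = (19, -6)
w3 = Tw2 = (45, -89)
Ratio at component: 45 / 19 = 2.368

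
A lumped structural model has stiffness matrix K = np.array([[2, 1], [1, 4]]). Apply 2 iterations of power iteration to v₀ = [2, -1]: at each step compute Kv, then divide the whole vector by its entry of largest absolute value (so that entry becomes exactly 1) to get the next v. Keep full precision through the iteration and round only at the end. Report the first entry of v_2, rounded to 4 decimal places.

-0.8000

Kv0 = (3.00000, -2.00000); divide by 3.00000 → v1 = (1.00000, -0.66667)
Kv1 = (1.33333, -1.66667); divide by -1.66667 → v2 = (-0.80000, 1.00000)
Requested entry of v2: 4/-5 = -0.8000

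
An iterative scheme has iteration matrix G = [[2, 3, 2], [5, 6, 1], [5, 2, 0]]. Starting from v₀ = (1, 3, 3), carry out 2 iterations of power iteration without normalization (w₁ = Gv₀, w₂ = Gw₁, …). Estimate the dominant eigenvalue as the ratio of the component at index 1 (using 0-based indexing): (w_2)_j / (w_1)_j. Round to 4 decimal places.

9.6923

w1 = Gv₀ = (2·1 + 3·3 + 2·3; 5·1 + 6·3 + 1·3; 5·1 + 2·3 + 0·3) = (17, 26, 11)
w2 = Gw1 = (2·17 + 3·26 + 2·11; 5·17 + 6·26 + 1·11; 5·17 + 2·26 + 0·11) = (134, 252, 137)
Ratio at component: 252 / 26 = 9.6923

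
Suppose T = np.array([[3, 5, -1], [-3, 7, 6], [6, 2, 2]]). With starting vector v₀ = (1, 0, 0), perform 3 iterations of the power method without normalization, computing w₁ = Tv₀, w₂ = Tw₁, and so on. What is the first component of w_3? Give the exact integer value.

-30

w1 = Tv₀ = (3·1 + 5·0 + (-1)·0; (-3)·1 + 7·0 + 6·0; 6·1 + 2·0 + 2·0) = (3, -3, 6)
w2 = Tw1 = (3·3 + 5·(-3) + (-1)·6; (-3)·3 + 7·(-3) + 6·6; 6·3 + 2·(-3) + 2·6) = (-12, 6, 24)
w3 = Tw2 = (-30, 222, -12)
The requested component of w3 is -30.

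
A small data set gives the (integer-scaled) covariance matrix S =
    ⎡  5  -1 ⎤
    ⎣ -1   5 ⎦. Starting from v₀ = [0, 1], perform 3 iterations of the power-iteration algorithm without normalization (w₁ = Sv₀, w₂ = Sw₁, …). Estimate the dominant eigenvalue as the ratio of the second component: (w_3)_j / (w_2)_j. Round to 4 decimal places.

w1 = Sv₀ = (-1, 5)
w2 = Sw1 = (-10, 26)
w3 = Sw2 = (-76, 140)
Ratio at component: 140 / 26 = 5.3846

5.3846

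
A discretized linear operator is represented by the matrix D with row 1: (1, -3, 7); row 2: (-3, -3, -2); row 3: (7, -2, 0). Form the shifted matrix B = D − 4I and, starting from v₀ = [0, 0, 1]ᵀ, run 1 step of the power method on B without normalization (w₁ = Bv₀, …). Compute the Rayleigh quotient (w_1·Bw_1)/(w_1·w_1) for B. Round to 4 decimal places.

B = D − 4I has rows (-3, -3, 7); (-3, -7, -2); (7, -2, -4)
w1 = Bv₀ = ((-3)·0 + (-3)·0 + 7·1; (-3)·0 + (-7)·0 + (-2)·1; 7·0 + (-2)·0 + (-4)·1) = (7, -2, -4)
Bw1 = (-43, 1, 69)
w1·Bw1 = -579; w1·w1 = 69; μ ≈ -579/69 = -8.3913

μ ≈ -8.3913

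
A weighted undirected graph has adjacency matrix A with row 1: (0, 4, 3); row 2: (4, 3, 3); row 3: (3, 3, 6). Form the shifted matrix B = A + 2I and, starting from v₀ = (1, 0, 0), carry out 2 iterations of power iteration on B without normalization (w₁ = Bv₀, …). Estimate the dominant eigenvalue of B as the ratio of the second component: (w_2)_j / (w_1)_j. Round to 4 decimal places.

μ ≈ 9.2500

B = A + 2I has rows (2, 4, 3); (4, 5, 3); (3, 3, 8)
w1 = Bv₀ = (2, 4, 3)
w2 = Bw1 = (29, 37, 42)
Ratio: 37/4 = 9.2500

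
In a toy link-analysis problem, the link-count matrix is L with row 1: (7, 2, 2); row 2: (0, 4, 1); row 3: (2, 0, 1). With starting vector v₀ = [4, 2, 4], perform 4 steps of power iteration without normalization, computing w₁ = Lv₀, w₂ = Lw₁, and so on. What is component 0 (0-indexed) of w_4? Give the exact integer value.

20360

w1 = Lv₀ = (7·4 + 2·2 + 2·4; 0·4 + 4·2 + 1·4; 2·4 + 0·2 + 1·4) = (40, 12, 12)
w2 = Lw1 = (7·40 + 2·12 + 2·12; 0·40 + 4·12 + 1·12; 2·40 + 0·12 + 1·12) = (328, 60, 92)
w3 = Lw2 = (2600, 332, 748)
w4 = Lw3 = (20360, 2076, 5948)
The requested component of w4 is 20360.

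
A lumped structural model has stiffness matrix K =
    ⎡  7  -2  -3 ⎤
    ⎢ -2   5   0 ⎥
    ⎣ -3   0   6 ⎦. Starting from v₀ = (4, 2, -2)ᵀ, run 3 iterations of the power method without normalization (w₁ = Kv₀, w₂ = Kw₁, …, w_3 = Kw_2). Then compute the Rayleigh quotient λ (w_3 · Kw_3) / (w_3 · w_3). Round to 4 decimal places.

w1 = Kv₀ = (30, 2, -24)
w2 = Kw1 = (278, -50, -234)
w3 = Kw2 = (2748, -806, -2238)
Kw3 = (27562, -9526, -21672)
w3·Kw3 = 2748·27562 + (-806)·(-9526) + (-2238)·(-21672) = 131920268; w3·w3 = 2748·2748 + (-806)·(-806) + (-2238)·(-2238) = 13209784
λ ≈ 131920268/13209784 = 9.9866

λ ≈ 9.9866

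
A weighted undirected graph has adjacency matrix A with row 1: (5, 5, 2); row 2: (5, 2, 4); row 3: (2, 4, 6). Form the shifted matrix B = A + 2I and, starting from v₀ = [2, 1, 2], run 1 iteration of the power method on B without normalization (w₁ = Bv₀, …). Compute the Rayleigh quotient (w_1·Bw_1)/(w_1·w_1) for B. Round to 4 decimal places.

B = A + 2I has rows (7, 5, 2); (5, 4, 4); (2, 4, 8)
w1 = Bv₀ = (23, 22, 24)
Bw1 = (319, 299, 326)
w1·Bw1 = 21739; w1·w1 = 1589; μ ≈ 21739/1589 = 13.6809

13.6809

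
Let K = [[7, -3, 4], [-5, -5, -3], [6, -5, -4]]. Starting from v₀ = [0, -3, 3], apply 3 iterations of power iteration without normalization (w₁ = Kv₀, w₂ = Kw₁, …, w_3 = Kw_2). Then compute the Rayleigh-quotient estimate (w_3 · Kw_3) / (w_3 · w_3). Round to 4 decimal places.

w1 = Kv₀ = (7·0 + (-3)·(-3) + 4·3; (-5)·0 + (-5)·(-3) + (-3)·3; 6·0 + (-5)·(-3) + (-4)·3) = (21, 6, 3)
w2 = Kw1 = (7·21 + (-3)·6 + 4·3; (-5)·21 + (-5)·6 + (-3)·3; 6·21 + (-5)·6 + (-4)·3) = (141, -144, 84)
w3 = Kw2 = (1755, -237, 1230)
Kw3 = (17916, -11280, 6795)
w3·Kw3 = 1755·17916 + (-237)·(-11280) + 1230·6795 = 42473790; w3·w3 = 1755·1755 + (-237)·(-237) + 1230·1230 = 4649094
λ ≈ 42473790/4649094 = 9.1359

9.1359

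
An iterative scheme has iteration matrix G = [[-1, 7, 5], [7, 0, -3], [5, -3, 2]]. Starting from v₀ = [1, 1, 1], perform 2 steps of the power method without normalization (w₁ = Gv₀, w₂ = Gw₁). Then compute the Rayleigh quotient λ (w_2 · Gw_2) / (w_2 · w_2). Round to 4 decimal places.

w1 = Gv₀ = ((-1)·1 + 7·1 + 5·1; 7·1 + 0·1 + (-3)·1; 5·1 + (-3)·1 + 2·1) = (11, 4, 4)
w2 = Gw1 = ((-1)·11 + 7·4 + 5·4; 7·11 + 0·4 + (-3)·4; 5·11 + (-3)·4 + 2·4) = (37, 65, 51)
Gw2 = (673, 106, 92)
w2·Gw2 = 37·673 + 65·106 + 51·92 = 36483; w2·w2 = 37·37 + 65·65 + 51·51 = 8195
λ ≈ 36483/8195 = 4.4519

4.4519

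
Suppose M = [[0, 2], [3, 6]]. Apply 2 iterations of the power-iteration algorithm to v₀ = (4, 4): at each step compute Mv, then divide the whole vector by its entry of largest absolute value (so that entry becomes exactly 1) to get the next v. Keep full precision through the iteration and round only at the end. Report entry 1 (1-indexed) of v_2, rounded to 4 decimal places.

Mv0 = (8.00000, 36.00000); divide by 36.00000 → v1 = (0.22222, 1.00000)
Mv1 = (2.00000, 6.66667); divide by 6.66667 → v2 = (0.30000, 1.00000)
Requested entry of v2: 72/240 = 0.3000

0.3000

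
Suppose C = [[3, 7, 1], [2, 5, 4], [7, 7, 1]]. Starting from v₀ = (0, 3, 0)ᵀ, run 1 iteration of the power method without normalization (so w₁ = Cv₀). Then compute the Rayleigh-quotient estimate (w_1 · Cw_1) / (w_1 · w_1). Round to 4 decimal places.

w1 = Cv₀ = (3·0 + 7·3 + 1·0; 2·0 + 5·3 + 4·0; 7·0 + 7·3 + 1·0) = (21, 15, 21)
Cw1 = (189, 201, 273)
w1·Cw1 = 21·189 + 15·201 + 21·273 = 12717; w1·w1 = 21·21 + 15·15 + 21·21 = 1107
λ ≈ 12717/1107 = 11.4878

11.4878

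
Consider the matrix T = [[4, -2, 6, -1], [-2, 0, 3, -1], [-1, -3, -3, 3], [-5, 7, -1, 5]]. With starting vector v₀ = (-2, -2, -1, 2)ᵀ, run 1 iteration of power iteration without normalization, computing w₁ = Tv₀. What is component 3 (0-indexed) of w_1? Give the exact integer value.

w1 = Tv₀ = (4·(-2) + (-2)·(-2) + 6·(-1) + (-1)·2; (-2)·(-2) + 0·(-2) + 3·(-1) + (-1)·2; (-1)·(-2) + (-3)·(-2) + (-3)·(-1) + 3·2; (-5)·(-2) + 7·(-2) + (-1)·(-1) + 5·2) = (-12, -1, 17, 7)
The requested component of w1 is 7.

7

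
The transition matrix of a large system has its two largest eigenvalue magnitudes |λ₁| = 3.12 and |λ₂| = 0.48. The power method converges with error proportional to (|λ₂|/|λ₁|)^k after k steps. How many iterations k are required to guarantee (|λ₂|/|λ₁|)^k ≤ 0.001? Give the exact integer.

4

|λ₂/λ₁| = 0.48/3.12 = 0.15385
Need k ≥ ln(0.001) / ln(0.15385) = -6.9078 / -1.8718 ≈ 3.690
Smallest integer k satisfying the bound: 4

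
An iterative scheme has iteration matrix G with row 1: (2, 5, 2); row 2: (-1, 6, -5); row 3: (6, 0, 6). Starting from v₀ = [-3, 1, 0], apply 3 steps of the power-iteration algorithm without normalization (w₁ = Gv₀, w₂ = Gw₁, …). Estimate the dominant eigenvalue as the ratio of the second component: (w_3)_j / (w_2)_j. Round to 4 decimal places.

w1 = Gv₀ = (2·(-3) + 5·1 + 2·0; (-1)·(-3) + 6·1 + (-5)·0; 6·(-3) + 0·1 + 6·0) = (-1, 9, -18)
w2 = Gw1 = (2·(-1) + 5·9 + 2·(-18); (-1)·(-1) + 6·9 + (-5)·(-18); 6·(-1) + 0·9 + 6·(-18)) = (7, 145, -114)
w3 = Gw2 = (511, 1433, -642)
Ratio at component: 1433 / 145 = 9.8828

λ ≈ 9.8828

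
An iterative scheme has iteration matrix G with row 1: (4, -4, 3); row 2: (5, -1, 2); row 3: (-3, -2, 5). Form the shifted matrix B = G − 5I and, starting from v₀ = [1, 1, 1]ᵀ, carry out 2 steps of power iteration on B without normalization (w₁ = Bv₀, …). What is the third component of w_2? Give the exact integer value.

B = G − 5I has rows (-1, -4, 3); (5, -6, 2); (-3, -2, 0)
w1 = Bv₀ = (-2, 1, -5)
w2 = Bw1 = (-17, -26, 4)
Requested component of w2: 4

4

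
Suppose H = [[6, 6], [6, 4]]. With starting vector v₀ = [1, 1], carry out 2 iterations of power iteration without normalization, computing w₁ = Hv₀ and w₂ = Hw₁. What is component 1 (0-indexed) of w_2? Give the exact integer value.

w1 = Hv₀ = (6·1 + 6·1; 6·1 + 4·1) = (12, 10)
w2 = Hw1 = (6·12 + 6·10; 6·12 + 4·10) = (132, 112)
The requested component of w2 is 112.

112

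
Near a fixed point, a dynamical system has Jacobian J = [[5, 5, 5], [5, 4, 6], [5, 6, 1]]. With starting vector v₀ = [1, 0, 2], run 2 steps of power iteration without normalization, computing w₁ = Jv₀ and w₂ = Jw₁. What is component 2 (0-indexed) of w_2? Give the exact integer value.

184

w1 = Jv₀ = (5·1 + 5·0 + 5·2; 5·1 + 4·0 + 6·2; 5·1 + 6·0 + 1·2) = (15, 17, 7)
w2 = Jw1 = (5·15 + 5·17 + 5·7; 5·15 + 4·17 + 6·7; 5·15 + 6·17 + 1·7) = (195, 185, 184)
The requested component of w2 is 184.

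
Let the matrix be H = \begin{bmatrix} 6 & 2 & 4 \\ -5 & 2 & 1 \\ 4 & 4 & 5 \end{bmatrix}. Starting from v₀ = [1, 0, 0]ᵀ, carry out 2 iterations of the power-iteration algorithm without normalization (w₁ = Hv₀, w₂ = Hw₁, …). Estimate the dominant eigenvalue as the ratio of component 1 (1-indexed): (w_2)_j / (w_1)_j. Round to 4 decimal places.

w1 = Hv₀ = (6, -5, 4)
w2 = Hw1 = (42, -36, 24)
Ratio at component: 42 / 6 = 7.0000

λ ≈ 7.0000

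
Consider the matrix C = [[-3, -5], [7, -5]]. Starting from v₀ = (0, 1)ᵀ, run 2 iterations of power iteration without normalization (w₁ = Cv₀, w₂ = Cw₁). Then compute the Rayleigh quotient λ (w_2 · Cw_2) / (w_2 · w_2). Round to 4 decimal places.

λ ≈ -3.5882

w1 = Cv₀ = (-5, -5)
w2 = Cw1 = (40, -10)
Cw2 = (-70, 330)
w2·Cw2 = 40·(-70) + (-10)·330 = -6100; w2·w2 = 40·40 + (-10)·(-10) = 1700
λ ≈ -6100/1700 = -3.5882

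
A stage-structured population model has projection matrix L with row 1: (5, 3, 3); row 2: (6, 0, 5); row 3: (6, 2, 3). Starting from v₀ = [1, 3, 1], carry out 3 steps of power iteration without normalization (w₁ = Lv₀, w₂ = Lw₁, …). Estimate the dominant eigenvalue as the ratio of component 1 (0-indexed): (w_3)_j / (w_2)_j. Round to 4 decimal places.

w1 = Lv₀ = (5·1 + 3·3 + 3·1; 6·1 + 0·3 + 5·1; 6·1 + 2·3 + 3·1) = (17, 11, 15)
w2 = Lw1 = (5·17 + 3·11 + 3·15; 6·17 + 0·11 + 5·15; 6·17 + 2·11 + 3·15) = (163, 177, 169)
w3 = Lw2 = (1853, 1823, 1839)
Ratio at component: 1823 / 177 = 10.2994

λ ≈ 10.2994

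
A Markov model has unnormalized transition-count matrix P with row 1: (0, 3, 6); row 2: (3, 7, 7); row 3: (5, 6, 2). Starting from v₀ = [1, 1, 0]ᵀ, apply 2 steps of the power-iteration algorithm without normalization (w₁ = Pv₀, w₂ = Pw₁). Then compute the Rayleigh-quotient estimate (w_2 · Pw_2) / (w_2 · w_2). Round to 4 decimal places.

w1 = Pv₀ = (3, 10, 11)
w2 = Pw1 = (96, 156, 97)
Pw2 = (1050, 2059, 1610)
w2·Pw2 = 96·1050 + 156·2059 + 97·1610 = 578174; w2·w2 = 96·96 + 156·156 + 97·97 = 42961
λ ≈ 578174/42961 = 13.4581

λ ≈ 13.4581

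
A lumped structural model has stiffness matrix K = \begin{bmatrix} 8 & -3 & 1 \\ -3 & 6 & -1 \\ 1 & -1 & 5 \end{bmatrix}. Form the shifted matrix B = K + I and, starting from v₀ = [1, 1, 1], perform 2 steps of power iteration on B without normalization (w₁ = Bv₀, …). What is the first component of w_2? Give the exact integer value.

B = K + I has rows (9, -3, 1); (-3, 7, -1); (1, -1, 6)
w1 = Bv₀ = (9·1 + (-3)·1 + 1·1; (-3)·1 + 7·1 + (-1)·1; 1·1 + (-1)·1 + 6·1) = (7, 3, 6)
w2 = Bw1 = (9·7 + (-3)·3 + 1·6; (-3)·7 + 7·3 + (-1)·6; 1·7 + (-1)·3 + 6·6) = (60, -6, 40)
Requested component of w2: 60

60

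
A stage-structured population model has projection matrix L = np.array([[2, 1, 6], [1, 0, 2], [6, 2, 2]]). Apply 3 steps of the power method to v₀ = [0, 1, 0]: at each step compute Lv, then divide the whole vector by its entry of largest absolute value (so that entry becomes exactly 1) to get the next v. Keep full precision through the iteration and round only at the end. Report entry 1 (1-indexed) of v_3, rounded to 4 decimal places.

Lv0 = (1.00000, 0.00000, 2.00000); divide by 2.00000 → v1 = (0.50000, 0.00000, 1.00000)
Lv1 = (7.00000, 2.50000, 5.00000); divide by 7.00000 → v2 = (1.00000, 0.35714, 0.71429)
Lv2 = (6.64286, 2.42857, 8.14286); divide by 8.14286 → v3 = (0.81579, 0.29825, 1.00000)
Requested entry of v3: 93/114 = 0.8158

0.8158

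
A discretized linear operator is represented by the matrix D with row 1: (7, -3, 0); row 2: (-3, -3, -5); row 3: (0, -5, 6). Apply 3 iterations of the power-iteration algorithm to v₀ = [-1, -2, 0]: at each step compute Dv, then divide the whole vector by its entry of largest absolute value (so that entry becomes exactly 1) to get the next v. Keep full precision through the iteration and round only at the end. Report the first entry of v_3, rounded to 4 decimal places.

Dv0 = (-1.00000, 9.00000, 10.00000); divide by 10.00000 → v1 = (-0.10000, 0.90000, 1.00000)
Dv1 = (-3.40000, -7.40000, 1.50000); divide by -7.40000 → v2 = (0.45946, 1.00000, -0.20270)
Dv2 = (0.21622, -3.36486, -6.21622); divide by -6.21622 → v3 = (-0.03478, 0.54130, 1.00000)
Requested entry of v3: -16/460 = -0.0348

-0.0348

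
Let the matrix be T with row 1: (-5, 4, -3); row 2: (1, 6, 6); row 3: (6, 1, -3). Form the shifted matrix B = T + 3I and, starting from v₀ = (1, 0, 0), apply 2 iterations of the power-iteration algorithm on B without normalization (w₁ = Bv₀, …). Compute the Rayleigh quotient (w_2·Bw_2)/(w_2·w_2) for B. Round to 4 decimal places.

B = T + 3I has rows (-2, 4, -3); (1, 9, 6); (6, 1, 0)
w1 = Bv₀ = (-2, 1, 6)
w2 = Bw1 = (-10, 43, -11)
Bw2 = (225, 311, -17)
w2·Bw2 = 11310; w2·w2 = 2070; μ ≈ 11310/2070 = 5.4638

μ ≈ 5.4638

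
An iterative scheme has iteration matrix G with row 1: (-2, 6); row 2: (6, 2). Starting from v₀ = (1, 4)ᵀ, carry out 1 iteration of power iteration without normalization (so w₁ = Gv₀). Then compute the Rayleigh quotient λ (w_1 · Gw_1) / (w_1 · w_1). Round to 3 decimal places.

λ ≈ 4.588

w1 = Gv₀ = (22, 14)
Gw1 = (40, 160)
w1·Gw1 = 22·40 + 14·160 = 3120; w1·w1 = 22·22 + 14·14 = 680
λ ≈ 3120/680 = 4.588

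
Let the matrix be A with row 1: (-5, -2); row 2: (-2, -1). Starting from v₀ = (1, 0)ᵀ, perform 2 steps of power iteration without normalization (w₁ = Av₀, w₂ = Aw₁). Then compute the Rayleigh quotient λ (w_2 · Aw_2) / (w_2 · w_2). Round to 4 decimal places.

-5.8284

w1 = Av₀ = ((-5)·1 + (-2)·0; (-2)·1 + (-1)·0) = (-5, -2)
w2 = Aw1 = ((-5)·(-5) + (-2)·(-2); (-2)·(-5) + (-1)·(-2)) = (29, 12)
Aw2 = (-169, -70)
w2·Aw2 = 29·(-169) + 12·(-70) = -5741; w2·w2 = 29·29 + 12·12 = 985
λ ≈ -5741/985 = -5.8284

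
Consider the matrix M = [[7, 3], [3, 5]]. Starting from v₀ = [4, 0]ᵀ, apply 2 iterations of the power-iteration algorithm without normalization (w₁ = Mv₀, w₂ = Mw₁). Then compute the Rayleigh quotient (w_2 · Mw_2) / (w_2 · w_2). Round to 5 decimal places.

9.13219

w1 = Mv₀ = (7·4 + 3·0; 3·4 + 5·0) = (28, 12)
w2 = Mw1 = (7·28 + 3·12; 3·28 + 5·12) = (232, 144)
Mw2 = (2056, 1416)
w2·Mw2 = 232·2056 + 144·1416 = 680896; w2·w2 = 232·232 + 144·144 = 74560
λ ≈ 680896/74560 = 9.13219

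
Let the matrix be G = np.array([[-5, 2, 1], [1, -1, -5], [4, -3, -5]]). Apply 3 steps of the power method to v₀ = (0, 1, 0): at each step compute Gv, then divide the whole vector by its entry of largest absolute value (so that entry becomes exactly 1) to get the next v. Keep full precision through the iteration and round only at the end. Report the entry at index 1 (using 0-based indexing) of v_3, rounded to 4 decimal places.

Gv0 = (2.00000, -1.00000, -3.00000); divide by -3.00000 → v1 = (-0.66667, 0.33333, 1.00000)
Gv1 = (5.00000, -6.00000, -8.66667); divide by -8.66667 → v2 = (-0.57692, 0.69231, 1.00000)
Gv2 = (5.26923, -6.26923, -9.38462); divide by -9.38462 → v3 = (-0.56148, 0.66803, 1.00000)
Requested entry of v3: -163/-244 = 0.6680

0.6680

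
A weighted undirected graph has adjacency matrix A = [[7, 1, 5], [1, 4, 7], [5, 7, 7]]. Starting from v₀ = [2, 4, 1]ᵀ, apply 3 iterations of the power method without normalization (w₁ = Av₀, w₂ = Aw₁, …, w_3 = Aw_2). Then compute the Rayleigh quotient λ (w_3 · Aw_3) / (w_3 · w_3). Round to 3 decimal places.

w1 = Av₀ = (23, 25, 45)
w2 = Aw1 = (411, 438, 605)
w3 = Aw2 = (6340, 6398, 9356)
Aw3 = (97558, 97424, 141978)
w3·Aw3 = 6340·97558 + 6398·97424 + 9356·141978 = 2570182640; w3·w3 = 6340·6340 + 6398·6398 + 9356·9356 = 168664740
λ ≈ 2570182640/168664740 = 15.238

15.238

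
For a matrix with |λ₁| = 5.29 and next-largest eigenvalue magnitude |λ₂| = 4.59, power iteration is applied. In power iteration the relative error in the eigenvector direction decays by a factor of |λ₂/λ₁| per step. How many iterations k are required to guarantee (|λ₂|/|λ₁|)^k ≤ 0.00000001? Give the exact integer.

|λ₂/λ₁| = 4.59/5.29 = 0.86767
Need k ≥ ln(0.00000001) / ln(0.86767) = -18.4207 / -0.1419 ≈ 129.780
Smallest integer k satisfying the bound: 130

130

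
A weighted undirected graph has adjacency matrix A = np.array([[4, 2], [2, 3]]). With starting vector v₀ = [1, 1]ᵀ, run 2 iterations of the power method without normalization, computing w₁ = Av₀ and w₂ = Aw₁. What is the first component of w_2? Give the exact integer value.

34

w1 = Av₀ = (6, 5)
w2 = Aw1 = (34, 27)
The requested component of w2 is 34.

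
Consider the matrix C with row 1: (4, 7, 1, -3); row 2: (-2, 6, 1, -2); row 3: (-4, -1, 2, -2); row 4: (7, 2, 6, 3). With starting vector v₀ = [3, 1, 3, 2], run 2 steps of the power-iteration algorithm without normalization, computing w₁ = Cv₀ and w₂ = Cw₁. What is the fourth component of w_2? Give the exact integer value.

185

w1 = Cv₀ = (4·3 + 7·1 + 1·3 + (-3)·2; (-2)·3 + 6·1 + 1·3 + (-2)·2; (-4)·3 + (-1)·1 + 2·3 + (-2)·2; 7·3 + 2·1 + 6·3 + 3·2) = (16, -1, -11, 47)
w2 = Cw1 = (4·16 + 7·(-1) + 1·(-11) + (-3)·47; (-2)·16 + 6·(-1) + 1·(-11) + (-2)·47; (-4)·16 + (-1)·(-1) + 2·(-11) + (-2)·47; 7·16 + 2·(-1) + 6·(-11) + 3·47) = (-95, -143, -179, 185)
The requested component of w2 is 185.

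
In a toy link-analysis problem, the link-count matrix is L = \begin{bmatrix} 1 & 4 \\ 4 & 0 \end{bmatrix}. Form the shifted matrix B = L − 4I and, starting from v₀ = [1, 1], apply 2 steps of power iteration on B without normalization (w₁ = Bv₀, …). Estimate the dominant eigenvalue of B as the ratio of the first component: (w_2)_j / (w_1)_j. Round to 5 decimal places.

μ ≈ -3.00000

B = L − 4I has rows (-3, 4); (4, -4)
w1 = Bv₀ = (1, 0)
w2 = Bw1 = (-3, 4)
Ratio: -3/1 = -3.00000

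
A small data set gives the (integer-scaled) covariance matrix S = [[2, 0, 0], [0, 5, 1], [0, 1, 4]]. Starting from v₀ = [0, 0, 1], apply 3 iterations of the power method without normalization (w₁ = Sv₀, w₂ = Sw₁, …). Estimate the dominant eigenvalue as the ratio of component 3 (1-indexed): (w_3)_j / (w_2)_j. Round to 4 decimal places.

w1 = Sv₀ = (2·0 + 0·0 + 0·1; 0·0 + 5·0 + 1·1; 0·0 + 1·0 + 4·1) = (0, 1, 4)
w2 = Sw1 = (2·0 + 0·1 + 0·4; 0·0 + 5·1 + 1·4; 0·0 + 1·1 + 4·4) = (0, 9, 17)
w3 = Sw2 = (0, 62, 77)
Ratio at component: 77 / 17 = 4.5294

4.5294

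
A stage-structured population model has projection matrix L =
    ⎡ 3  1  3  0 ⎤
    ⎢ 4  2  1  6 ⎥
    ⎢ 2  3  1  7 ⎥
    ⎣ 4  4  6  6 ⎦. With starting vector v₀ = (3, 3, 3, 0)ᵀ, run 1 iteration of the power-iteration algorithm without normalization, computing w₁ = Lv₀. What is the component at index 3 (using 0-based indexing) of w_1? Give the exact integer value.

42

w1 = Lv₀ = (21, 21, 18, 42)
The requested component of w1 is 42.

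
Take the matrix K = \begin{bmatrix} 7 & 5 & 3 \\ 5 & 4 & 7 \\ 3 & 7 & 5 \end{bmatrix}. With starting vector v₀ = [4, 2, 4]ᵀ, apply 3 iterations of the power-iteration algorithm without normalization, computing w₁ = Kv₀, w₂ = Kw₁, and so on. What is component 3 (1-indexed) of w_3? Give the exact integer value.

11736

w1 = Kv₀ = (50, 56, 46)
w2 = Kw1 = (768, 796, 772)
w3 = Kw2 = (11672, 12428, 11736)
The requested component of w3 is 11736.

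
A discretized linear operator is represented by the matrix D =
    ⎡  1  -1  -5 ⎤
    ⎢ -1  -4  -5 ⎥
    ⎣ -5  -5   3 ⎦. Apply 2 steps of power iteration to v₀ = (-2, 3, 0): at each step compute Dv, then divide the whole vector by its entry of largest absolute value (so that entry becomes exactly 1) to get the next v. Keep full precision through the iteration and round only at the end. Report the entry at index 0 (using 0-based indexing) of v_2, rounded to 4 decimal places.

0.4286

Dv0 = (-5.00000, -10.00000, -5.00000); divide by -10.00000 → v1 = (0.50000, 1.00000, 0.50000)
Dv1 = (-3.00000, -7.00000, -6.00000); divide by -7.00000 → v2 = (0.42857, 1.00000, 0.85714)
Requested entry of v2: 30/70 = 0.4286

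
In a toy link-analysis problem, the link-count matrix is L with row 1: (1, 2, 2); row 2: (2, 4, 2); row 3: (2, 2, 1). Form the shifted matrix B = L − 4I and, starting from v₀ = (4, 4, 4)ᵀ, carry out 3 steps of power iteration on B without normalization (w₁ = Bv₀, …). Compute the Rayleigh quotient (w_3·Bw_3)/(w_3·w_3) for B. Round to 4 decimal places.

0.2824

B = L − 4I has rows (-3, 2, 2); (2, 0, 2); (2, 2, -3)
w1 = Bv₀ = (4, 16, 4)
w2 = Bw1 = (28, 16, 28)
w3 = Bw2 = (4, 112, 4)
Bw3 = (220, 16, 220)
w3·Bw3 = 3552; w3·w3 = 12576; μ ≈ 3552/12576 = 0.2824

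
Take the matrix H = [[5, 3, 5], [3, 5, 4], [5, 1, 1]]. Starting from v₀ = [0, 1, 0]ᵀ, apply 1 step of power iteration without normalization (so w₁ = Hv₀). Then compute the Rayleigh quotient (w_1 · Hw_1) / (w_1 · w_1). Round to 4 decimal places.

9.0286

w1 = Hv₀ = (5·0 + 3·1 + 5·0; 3·0 + 5·1 + 4·0; 5·0 + 1·1 + 1·0) = (3, 5, 1)
Hw1 = (35, 38, 21)
w1·Hw1 = 3·35 + 5·38 + 1·21 = 316; w1·w1 = 3·3 + 5·5 + 1·1 = 35
λ ≈ 316/35 = 9.0286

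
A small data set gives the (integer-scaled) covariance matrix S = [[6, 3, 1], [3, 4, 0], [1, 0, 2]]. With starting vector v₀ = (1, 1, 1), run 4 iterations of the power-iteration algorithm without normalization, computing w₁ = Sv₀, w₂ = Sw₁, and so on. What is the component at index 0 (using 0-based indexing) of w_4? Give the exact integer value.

5732

w1 = Sv₀ = (6·1 + 3·1 + 1·1; 3·1 + 4·1 + 0·1; 1·1 + 0·1 + 2·1) = (10, 7, 3)
w2 = Sw1 = (6·10 + 3·7 + 1·3; 3·10 + 4·7 + 0·3; 1·10 + 0·7 + 2·3) = (84, 58, 16)
w3 = Sw2 = (694, 484, 116)
w4 = Sw3 = (5732, 4018, 926)
The requested component of w4 is 5732.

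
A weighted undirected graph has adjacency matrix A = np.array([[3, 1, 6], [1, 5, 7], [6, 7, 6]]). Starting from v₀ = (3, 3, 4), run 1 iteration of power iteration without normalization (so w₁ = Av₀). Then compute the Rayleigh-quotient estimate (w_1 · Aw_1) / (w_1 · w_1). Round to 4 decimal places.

w1 = Av₀ = (3·3 + 1·3 + 6·4; 1·3 + 5·3 + 7·4; 6·3 + 7·3 + 6·4) = (36, 46, 63)
Aw1 = (532, 707, 916)
w1·Aw1 = 36·532 + 46·707 + 63·916 = 109382; w1·w1 = 36·36 + 46·46 + 63·63 = 7381
λ ≈ 109382/7381 = 14.8194

14.8194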